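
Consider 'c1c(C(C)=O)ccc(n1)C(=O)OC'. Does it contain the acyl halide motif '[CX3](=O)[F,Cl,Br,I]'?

The pattern [CX3](=O)[F,Cl,Br,I] describes a carbonyl carbon bonded to a halogen — an acyl halide.
The closest candidate here is a methyl-ester group (-C(=O)OCH3), but the carbonyl is bonded to -O-C, not to a halogen. No other fragment satisfies the full query, so there is no match.

No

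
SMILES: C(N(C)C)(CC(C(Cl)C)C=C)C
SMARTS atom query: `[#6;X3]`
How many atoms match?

Check the 12 heavy atoms by environment: 8× C (X4) → no; 1× Cl (X1) → no; 1× N (X3) → no; 2× C (X3) → match.
That gives 2 matching atoms.

2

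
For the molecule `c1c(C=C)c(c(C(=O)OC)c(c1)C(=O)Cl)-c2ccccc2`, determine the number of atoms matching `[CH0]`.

The query [CH0] means: aliphatic carbon with no attached hydrogen.
Check the 21 heavy atoms by environment: 7× c (aromatic, H1) → no; 5× c (aromatic, H0) → no; 2× C (H0) → match; 3× O (H0) → no; 1× Cl (H0) → no; 1× C (H3) → no; 1× C (H1) → no; 1× C (H2) → no.
That gives 2 matching atoms.

2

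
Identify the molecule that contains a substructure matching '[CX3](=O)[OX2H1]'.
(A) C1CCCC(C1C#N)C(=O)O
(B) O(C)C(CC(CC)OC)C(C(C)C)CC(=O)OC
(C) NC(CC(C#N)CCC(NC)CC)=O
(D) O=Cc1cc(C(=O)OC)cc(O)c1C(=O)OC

A

[CX3](=O)[OX2H1] describes an sp2 carbon double-bonded to O and single-bonded to an -OH oxygen (a carboxylic acid).
(A) contains a carboxylic acid group (-C(=O)OH), which satisfies every atom and bond constraint.
(B) has a methyl-ester group (-C(=O)OCH3) but the singly-bonded O has no H (OX2H0, not OX2H1).
(C) has a primary amide (-C(=O)NH2) but the carbonyl is bonded to N, not to an -OH oxygen.
(D) has an aldehyde (-CHO) but there is no singly-bonded oxygen on the carbonyl carbon.
So the answer is (A).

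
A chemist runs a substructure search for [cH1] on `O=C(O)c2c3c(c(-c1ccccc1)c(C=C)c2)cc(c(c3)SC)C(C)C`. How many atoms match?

8

The query [cH1] means: aromatic carbon bearing exactly one hydrogen.
Check the 26 heavy atoms by environment: 8× c (aromatic, H0) → no; 8× c (aromatic, H1) → match; 2× C (H1) → no; 1× C (H2) → no; 1× S (H0) → no; 3× C (H3) → no; 1× C (H0) → no; 1× O (H0) → no; 1× O (H1) → no.
That gives 8 matching atoms.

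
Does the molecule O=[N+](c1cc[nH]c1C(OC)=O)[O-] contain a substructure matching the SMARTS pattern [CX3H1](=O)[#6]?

No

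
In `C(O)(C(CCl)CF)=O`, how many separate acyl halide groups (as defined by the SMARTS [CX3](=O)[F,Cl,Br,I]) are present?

0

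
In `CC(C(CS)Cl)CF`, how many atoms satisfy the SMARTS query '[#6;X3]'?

The query [#6;X3] means: any carbon (aromatic or not) with three total connections.
Check the 8 heavy atoms by environment: 5× C (X4) → no; 1× S (X2) → no; 1× F (X1) → no; 1× Cl (X1) → no.
No environment satisfies the query, so 0 matching atoms.

0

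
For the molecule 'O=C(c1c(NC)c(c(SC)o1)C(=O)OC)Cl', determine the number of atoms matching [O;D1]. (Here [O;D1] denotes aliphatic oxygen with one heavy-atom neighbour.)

2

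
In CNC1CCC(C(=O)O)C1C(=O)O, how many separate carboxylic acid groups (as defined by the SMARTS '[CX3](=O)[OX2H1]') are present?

2

[CX3](=O)[OX2H1] is the SMARTS for a carboxylic acid: an sp2 carbon double-bonded to O and single-bonded to an -OH oxygen.
The molecule carries 2 separate instances of a carboxylic acid group (-C(=O)OH) meeting every constraint; each maps to a distinct set of atoms, giving 2 matches.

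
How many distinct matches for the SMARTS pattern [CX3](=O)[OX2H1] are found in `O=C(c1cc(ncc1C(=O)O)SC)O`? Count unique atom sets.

2

[CX3](=O)[OX2H1] is the SMARTS for a carboxylic acid: an sp2 carbon double-bonded to O and single-bonded to an -OH oxygen.
The molecule carries 2 separate instances of a carboxylic acid group (-C(=O)OH) meeting every constraint; each maps to a distinct set of atoms, giving 2 matches.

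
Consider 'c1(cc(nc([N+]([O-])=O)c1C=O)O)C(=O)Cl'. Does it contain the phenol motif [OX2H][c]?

The pattern [OX2H][c] describes a hydroxyl oxygen attached to an aromatic carbon — a phenol.
The molecule carries a hydroxyl group (-OH), whose atoms satisfy every constraint of the query, so the pattern matches.

Yes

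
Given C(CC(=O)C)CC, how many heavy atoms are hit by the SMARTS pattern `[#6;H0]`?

The query [#6;H0] means: any carbon with no attached hydrogen.
Check the 7 heavy atoms by environment: 3× C (H2) → no; 2× C (H3) → no; 1× C (H0) → match; 1× O (H0) → no.
That gives 1 matching atom.

1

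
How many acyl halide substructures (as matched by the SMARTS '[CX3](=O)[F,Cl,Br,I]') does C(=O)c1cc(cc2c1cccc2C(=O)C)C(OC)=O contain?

0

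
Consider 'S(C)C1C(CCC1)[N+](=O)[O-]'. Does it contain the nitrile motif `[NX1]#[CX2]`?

The pattern [NX1]#[CX2] describes a nitrogen triple-bonded to a two-connected carbon — a nitrile.
The closest candidate here is a nitro group (-[N+](=O)[O-]), but there is no C#N triple bond. No other fragment satisfies the full query, so there is no match.

No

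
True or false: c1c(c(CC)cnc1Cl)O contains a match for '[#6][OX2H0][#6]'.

False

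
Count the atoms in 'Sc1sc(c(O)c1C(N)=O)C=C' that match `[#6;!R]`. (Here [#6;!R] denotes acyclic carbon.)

The query [#6;!R] means: carbon not in any ring.
Check the 12 heavy atoms by environment: 1× s (aromatic, in 5-ring) → no; 4× c (aromatic, in 5-ring) → no; 2× O (acyclic) → no; 3× C (acyclic) → match; 1× N (acyclic) → no; 1× S (acyclic) → no.
That gives 3 matching atoms.

3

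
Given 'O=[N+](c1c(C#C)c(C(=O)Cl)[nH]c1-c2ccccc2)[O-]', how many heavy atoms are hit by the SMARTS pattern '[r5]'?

The query [r5] means: r5 matches atoms in a five-membered ring.
Check the 19 heavy atoms by environment: 1× n (aromatic, in 5-ring) → match; 4× c (aromatic, in 5-ring) → match; 1× N (charge +1, acyclic) → no; 1× O (charge -1, acyclic) → no; 2× O (acyclic) → no; 6× c (aromatic, in 6-ring) → no; 3× C (acyclic) → no; 1× Cl (acyclic) → no.
Summing the matching environments: 1 + 4 = 5 matching atoms.

5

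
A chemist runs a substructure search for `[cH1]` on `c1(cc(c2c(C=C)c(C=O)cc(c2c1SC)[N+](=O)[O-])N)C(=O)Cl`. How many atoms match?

2

Check the 23 heavy atoms by environment: 8× c (aromatic, H0) → no; 2× c (aromatic, H1) → match; 1× N (charge +1, H0) → no; 1× O (charge -1, H0) → no; 3× O (H0) → no; 1× S (H0) → no; 1× C (H3) → no; 2× C (H1) → no; 1× C (H2) → no; 1× N (H2) → no; 1× C (H0) → no; 1× Cl (H0) → no.
That gives 2 matching atoms.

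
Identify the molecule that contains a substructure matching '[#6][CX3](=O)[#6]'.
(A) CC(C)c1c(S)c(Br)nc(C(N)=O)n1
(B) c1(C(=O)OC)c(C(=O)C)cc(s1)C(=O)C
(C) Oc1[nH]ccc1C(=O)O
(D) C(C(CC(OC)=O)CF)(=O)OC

B

[#6][CX3](=O)[#6] describes a carbonyl carbon (no H) flanked by two carbons (a ketone).
(A) has a primary amide (-C(=O)NH2) but one neighbour of the carbonyl carbon is N, not C.
(B) contains an acetyl/ketone group (-C(=O)CH3), which satisfies every atom and bond constraint.
(C) has a carboxylic acid group (-C(=O)OH) but one neighbour of the carbonyl carbon is O, not C.
(D) has a methyl-ester group (-C(=O)OCH3) but one neighbour of the carbonyl carbon is O, not C.
So the answer is (B).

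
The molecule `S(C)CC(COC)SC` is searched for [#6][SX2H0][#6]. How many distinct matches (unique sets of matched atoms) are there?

2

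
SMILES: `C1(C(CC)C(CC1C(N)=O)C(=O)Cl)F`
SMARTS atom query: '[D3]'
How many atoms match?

Check the 14 heavy atoms by environment: 6× C (D3) → match; 2× C (D2) → no; 2× O (D1) → no; 1× N (D1) → no; 1× Cl (D1) → no; 1× C (D1) → no; 1× F (D1) → no.
That gives 6 matching atoms.

6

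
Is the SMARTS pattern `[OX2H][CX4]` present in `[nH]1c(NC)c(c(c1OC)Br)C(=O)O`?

No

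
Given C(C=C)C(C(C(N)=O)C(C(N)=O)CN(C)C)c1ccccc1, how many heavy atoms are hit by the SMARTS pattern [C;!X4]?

4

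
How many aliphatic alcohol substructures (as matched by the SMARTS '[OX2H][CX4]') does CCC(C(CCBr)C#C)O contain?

1

[OX2H][CX4] is the SMARTS for an aliphatic alcohol: a hydroxyl oxygen bound to an sp3 (X4) carbon.
Exactly one fragment in the molecule meets all constraints, giving 1 match.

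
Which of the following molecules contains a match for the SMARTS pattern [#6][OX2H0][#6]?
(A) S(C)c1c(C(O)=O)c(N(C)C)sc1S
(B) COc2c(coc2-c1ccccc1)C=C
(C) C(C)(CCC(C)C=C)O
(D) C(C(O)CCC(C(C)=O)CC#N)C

B

[#6][OX2H0][#6] describes an aliphatic oxygen bridging two carbons with no H on the oxygen (an ether).
(A) has a carboxylic acid group (-C(=O)OH) but the -OH oxygen has H1; the =O is OX1, not OX2.
(B) contains a methoxy ether (-OCH3), which satisfies every atom and bond constraint.
(C) has a hydroxyl group (-OH) but the oxygen has H1, not H0 bridging two carbons.
(D) has a hydroxyl group (-OH) but the oxygen has H1, not H0 bridging two carbons.
So the answer is (B).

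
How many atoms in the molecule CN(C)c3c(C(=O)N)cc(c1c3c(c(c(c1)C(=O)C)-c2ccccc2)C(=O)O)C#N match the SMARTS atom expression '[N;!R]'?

Check the 30 heavy atoms by environment: 16× c (aromatic, in 6-ring) → no; 3× N (acyclic) → match; 7× C (acyclic) → no; 4× O (acyclic) → no.
That gives 3 matching atoms.

3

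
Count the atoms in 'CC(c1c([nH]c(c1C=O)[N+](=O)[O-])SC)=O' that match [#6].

The query [#6] means: #6 matches any atom with atomic number 6 (carbon, aromatic or aliphatic).
Check the 15 heavy atoms by environment: 1× n (aromatic) → no; 4× c (aromatic) → match; 4× C → match; 3× O → no; 1× S → no; 1× N (charge +1) → no; 1× O (charge -1) → no.
Summing the matching environments: 4 + 4 = 8 matching atoms.

8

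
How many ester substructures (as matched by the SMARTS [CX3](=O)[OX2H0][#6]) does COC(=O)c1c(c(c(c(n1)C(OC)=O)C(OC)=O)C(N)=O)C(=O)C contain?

3

[CX3](=O)[OX2H0][#6] is the SMARTS for an ester: a carbonyl carbon bonded to an oxygen that is itself bonded to carbon (no H on that O).
The molecule carries 3 separate instances of a methyl-ester group (-C(=O)OCH3) meeting every constraint; each maps to a distinct set of atoms, giving 3 matches.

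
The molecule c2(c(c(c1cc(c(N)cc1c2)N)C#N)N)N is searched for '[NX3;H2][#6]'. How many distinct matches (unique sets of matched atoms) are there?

4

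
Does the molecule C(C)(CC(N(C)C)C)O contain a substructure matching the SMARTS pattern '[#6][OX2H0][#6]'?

No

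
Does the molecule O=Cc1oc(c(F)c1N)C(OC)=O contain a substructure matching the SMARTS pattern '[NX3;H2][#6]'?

The pattern [NX3;H2][#6] describes a trivalent nitrogen with two H attached to carbon — a primary amine.
The molecule carries a primary amino group (-NH2), whose atoms satisfy every constraint of the query, so the pattern matches.

Yes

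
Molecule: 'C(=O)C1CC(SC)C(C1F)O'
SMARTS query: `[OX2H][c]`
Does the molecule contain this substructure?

No

The pattern [OX2H][c] describes a hydroxyl oxygen attached to an aromatic carbon — a phenol.
The closest candidate here is a hydroxyl group (-OH), but the -OH is on an aliphatic carbon, not an aromatic c. No other fragment satisfies the full query, so there is no match.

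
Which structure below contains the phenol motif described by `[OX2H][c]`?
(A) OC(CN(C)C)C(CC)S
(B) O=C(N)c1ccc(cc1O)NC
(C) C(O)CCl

B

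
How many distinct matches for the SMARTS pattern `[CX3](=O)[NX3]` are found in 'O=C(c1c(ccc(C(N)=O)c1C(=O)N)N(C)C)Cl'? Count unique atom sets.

2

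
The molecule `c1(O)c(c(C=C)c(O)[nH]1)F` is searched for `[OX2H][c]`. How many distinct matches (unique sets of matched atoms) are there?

[OX2H][c] is the SMARTS for a phenol: a hydroxyl oxygen attached to an aromatic carbon.
The molecule carries 2 separate instances of a hydroxyl group (-OH) meeting every constraint; each maps to a distinct set of atoms, giving 2 matches.

2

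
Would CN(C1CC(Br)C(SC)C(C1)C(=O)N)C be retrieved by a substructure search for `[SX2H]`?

The pattern [SX2H] describes an aliphatic sulfur with two connections, one being H — a thiol.
The closest candidate here is a methylthio ether (-SCH3), but the sulfur has H0 (bonded to two carbons), not H1. No other fragment satisfies the full query, so there is no match.

No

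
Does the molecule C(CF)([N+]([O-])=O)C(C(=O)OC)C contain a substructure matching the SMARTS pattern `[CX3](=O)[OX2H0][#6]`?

Yes

The pattern [CX3](=O)[OX2H0][#6] describes a carbonyl carbon bonded to an oxygen that is itself bonded to carbon (no H on that O) — an ester.
The molecule carries a methyl-ester group (-C(=O)OCH3), whose atoms satisfy every constraint of the query, so the pattern matches.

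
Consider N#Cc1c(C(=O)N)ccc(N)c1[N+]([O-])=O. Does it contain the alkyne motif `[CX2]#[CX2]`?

The pattern [CX2]#[CX2] describes a carbon-carbon triple bond — an alkyne.
The closest candidate here is a nitrile (-C#N), but the triple bond is C#N, not C#C. No other fragment satisfies the full query, so there is no match.

No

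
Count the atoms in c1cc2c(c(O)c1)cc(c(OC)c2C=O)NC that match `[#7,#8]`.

4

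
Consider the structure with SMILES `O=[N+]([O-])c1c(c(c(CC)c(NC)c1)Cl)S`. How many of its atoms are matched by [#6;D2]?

2

The query [#6;D2] means: any carbon bonded to exactly two heavy atoms.
Check the 15 heavy atoms by environment: 5× c (aromatic, D3) → no; 1× c (aromatic, D2) → match; 1× N (charge +1, D3) → no; 1× O (charge -1, D1) → no; 1× O (D1) → no; 1× Cl (D1) → no; 1× S (D1) → no; 1× N (D2) → no; 2× C (D1) → no; 1× C (D2) → match.
Summing the matching environments: 1 + 1 = 2 matching atoms.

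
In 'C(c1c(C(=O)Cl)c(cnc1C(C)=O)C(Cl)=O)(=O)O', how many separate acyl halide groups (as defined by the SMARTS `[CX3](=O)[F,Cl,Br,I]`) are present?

[CX3](=O)[F,Cl,Br,I] is the SMARTS for an acyl halide: a carbonyl carbon bonded to a halogen.
The molecule carries 2 separate instances of an acyl chloride (-C(=O)Cl) meeting every constraint; each maps to a distinct set of atoms, giving 2 matches.

2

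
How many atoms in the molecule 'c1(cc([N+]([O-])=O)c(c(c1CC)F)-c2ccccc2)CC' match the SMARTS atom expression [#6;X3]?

12

Check the 20 heavy atoms by environment: 12× c (aromatic, X3) → match; 4× C (X4) → no; 1× N (charge +1, X3) → no; 1× O (charge -1, X1) → no; 1× O (X1) → no; 1× F (X1) → no.
That gives 12 matching atoms.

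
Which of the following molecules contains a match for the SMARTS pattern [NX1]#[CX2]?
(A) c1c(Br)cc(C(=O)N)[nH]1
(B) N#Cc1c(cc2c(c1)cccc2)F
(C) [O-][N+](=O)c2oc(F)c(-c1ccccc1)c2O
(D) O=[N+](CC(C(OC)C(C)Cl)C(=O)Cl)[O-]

B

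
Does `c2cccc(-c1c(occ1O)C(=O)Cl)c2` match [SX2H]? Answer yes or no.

No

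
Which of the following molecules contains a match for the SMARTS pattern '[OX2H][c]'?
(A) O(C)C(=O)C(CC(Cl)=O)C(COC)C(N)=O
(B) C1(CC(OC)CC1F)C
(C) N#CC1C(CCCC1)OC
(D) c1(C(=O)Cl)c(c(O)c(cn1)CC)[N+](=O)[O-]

[OX2H][c] describes a hydroxyl oxygen attached to an aromatic carbon (a phenol).
(A) has a methoxy ether (-OCH3) but the oxygen has H0, not H1.
(B) has a methoxy ether (-OCH3) but the oxygen has H0, not H1.
(C) has a methoxy ether (-OCH3) but the oxygen has H0, not H1.
(D) contains a hydroxyl group (-OH), which satisfies every atom and bond constraint.
So the answer is (D).

D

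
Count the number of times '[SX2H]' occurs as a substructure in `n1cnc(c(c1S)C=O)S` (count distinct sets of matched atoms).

2

[SX2H] is the SMARTS for a thiol: an aliphatic sulfur with two connections, one being H.
The molecule carries 2 separate instances of a thiol (-SH) meeting every constraint; each maps to a distinct set of atoms, giving 2 matches.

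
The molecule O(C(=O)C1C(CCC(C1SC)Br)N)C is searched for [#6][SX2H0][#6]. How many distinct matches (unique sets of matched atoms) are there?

[#6][SX2H0][#6] is the SMARTS for a thioether: an aliphatic sulfur bridging two carbons with no H on the sulfur.
Exactly one fragment in the molecule meets all constraints, giving 1 match.

1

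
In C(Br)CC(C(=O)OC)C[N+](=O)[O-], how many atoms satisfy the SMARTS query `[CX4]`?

5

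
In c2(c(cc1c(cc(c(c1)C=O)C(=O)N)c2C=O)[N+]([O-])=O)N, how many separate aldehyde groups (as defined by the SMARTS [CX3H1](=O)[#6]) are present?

2

[CX3H1](=O)[#6] is the SMARTS for an aldehyde: an sp2 carbon with one H, double-bonded to O and single-bonded to carbon.
The molecule carries 2 separate instances of an aldehyde (-CHO) meeting every constraint; each maps to a distinct set of atoms, giving 2 matches.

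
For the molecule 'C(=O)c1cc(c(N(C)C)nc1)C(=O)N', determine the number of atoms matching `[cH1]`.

2

Check the 14 heavy atoms by environment: 1× n (aromatic, H0) → no; 2× c (aromatic, H1) → match; 3× c (aromatic, H0) → no; 1× C (H1) → no; 2× O (H0) → no; 1× N (H0) → no; 2× C (H3) → no; 1× C (H0) → no; 1× N (H2) → no.
That gives 2 matching atoms.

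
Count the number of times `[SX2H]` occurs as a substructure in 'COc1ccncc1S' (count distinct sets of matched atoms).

1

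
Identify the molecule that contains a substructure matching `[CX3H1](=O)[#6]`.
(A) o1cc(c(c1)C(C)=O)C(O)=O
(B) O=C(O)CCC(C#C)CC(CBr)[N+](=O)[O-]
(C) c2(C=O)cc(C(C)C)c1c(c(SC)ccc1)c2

[CX3H1](=O)[#6] describes an sp2 carbon with one H, double-bonded to O and single-bonded to carbon (an aldehyde).
(A) has an acetyl/ketone group (-C(=O)CH3) but the carbonyl carbon has H0 (two carbon neighbours), not H1.
(B) has a carboxylic acid group (-C(=O)OH) but the carbonyl carbon has H0 and is bonded to O, not H1.
(C) contains an aldehyde (-CHO), which satisfies every atom and bond constraint.
So the answer is (C).

C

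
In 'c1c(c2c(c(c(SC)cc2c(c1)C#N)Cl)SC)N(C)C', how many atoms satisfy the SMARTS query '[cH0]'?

7

Check the 20 heavy atoms by environment: 7× c (aromatic, H0) → match; 3× c (aromatic, H1) → no; 2× S (H0) → no; 4× C (H3) → no; 1× Cl (H0) → no; 2× N (H0) → no; 1× C (H0) → no.
That gives 7 matching atoms.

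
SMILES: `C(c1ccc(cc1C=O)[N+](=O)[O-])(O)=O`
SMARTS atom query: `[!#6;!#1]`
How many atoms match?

6

The query [!#6;!#1] means: not carbon and not hydrogen — any heteroatom.
Check the 14 heavy atoms by environment: 6× c (aromatic) → no; 2× C → no; 4× O → match; 1× N (charge +1) → match; 1× O (charge -1) → match.
Summing the matching environments: 4 + 1 + 1 = 6 matching atoms.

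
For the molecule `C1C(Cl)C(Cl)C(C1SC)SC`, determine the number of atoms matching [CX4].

The query [CX4] means: C with X4: aliphatic carbon with exactly 4 total connections (bonds + H).
Check the 11 heavy atoms by environment: 7× C (X4) → match; 2× S (X2) → no; 2× Cl (X1) → no.
That gives 7 matching atoms.

7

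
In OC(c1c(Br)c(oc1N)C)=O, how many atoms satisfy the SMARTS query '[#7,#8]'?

4

The query [#7,#8] means: nitrogen or oxygen (comma = OR).
Check the 11 heavy atoms by environment: 1× o (aromatic) → match; 4× c (aromatic) → no; 1× N → match; 2× C → no; 1× Br → no; 2× O → match.
Summing the matching environments: 1 + 1 + 2 = 4 matching atoms.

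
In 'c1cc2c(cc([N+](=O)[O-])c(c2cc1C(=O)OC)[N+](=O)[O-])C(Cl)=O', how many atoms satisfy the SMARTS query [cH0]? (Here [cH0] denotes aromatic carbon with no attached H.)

6

Check the 23 heavy atoms by environment: 6× c (aromatic, H0) → match; 4× c (aromatic, H1) → no; 2× N (charge +1, H0) → no; 2× O (charge -1, H0) → no; 5× O (H0) → no; 2× C (H0) → no; 1× C (H3) → no; 1× Cl (H0) → no.
That gives 6 matching atoms.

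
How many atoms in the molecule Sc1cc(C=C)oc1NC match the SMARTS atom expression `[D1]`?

3

The query [D1] means: atom with exactly one heavy-atom neighbour (degree 1).
Check the 10 heavy atoms by environment: 1× o (aromatic, D2) → no; 3× c (aromatic, D3) → no; 1× c (aromatic, D2) → no; 1× C (D2) → no; 2× C (D1) → match; 1× S (D1) → match; 1× N (D2) → no.
Summing the matching environments: 2 + 1 = 3 matching atoms.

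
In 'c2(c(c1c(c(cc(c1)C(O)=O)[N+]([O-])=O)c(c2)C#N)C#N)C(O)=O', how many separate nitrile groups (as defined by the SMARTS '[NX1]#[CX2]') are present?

2

[NX1]#[CX2] is the SMARTS for a nitrile: a nitrogen triple-bonded to a two-connected carbon.
The molecule carries 2 separate instances of a nitrile (-C#N) meeting every constraint; each maps to a distinct set of atoms, giving 2 matches.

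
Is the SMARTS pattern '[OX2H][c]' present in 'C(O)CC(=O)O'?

The pattern [OX2H][c] describes a hydroxyl oxygen attached to an aromatic carbon — a phenol.
The closest candidate here is a hydroxyl group (-OH), but the -OH is on an aliphatic carbon, not an aromatic c. No other fragment satisfies the full query, so there is no match.

No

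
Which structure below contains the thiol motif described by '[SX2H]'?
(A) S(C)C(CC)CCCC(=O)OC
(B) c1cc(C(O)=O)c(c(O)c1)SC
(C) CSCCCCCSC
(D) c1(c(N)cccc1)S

D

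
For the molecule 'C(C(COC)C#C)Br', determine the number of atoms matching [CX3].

The query [CX3] means: C with X3: aliphatic carbon with exactly 3 total connections.
Check the 8 heavy atoms by environment: 4× C (X4) → no; 2× C (X2) → no; 1× O (X2) → no; 1× Br (X1) → no.
No environment satisfies the query, so 0 matching atoms.

0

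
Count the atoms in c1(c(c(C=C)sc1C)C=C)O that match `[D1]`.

4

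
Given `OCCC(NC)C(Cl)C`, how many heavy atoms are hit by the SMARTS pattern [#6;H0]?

The query [#6;H0] means: any carbon with no attached hydrogen.
Check the 9 heavy atoms by environment: 2× C (H3) → no; 2× C (H1) → no; 2× C (H2) → no; 1× N (H1) → no; 1× Cl (H0) → no; 1× O (H1) → no.
No environment satisfies the query, so 0 matching atoms.

0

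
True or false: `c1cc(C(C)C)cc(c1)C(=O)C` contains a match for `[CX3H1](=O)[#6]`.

False

The pattern [CX3H1](=O)[#6] describes an sp2 carbon with one H, double-bonded to O and single-bonded to carbon — an aldehyde.
The closest candidate here is an acetyl/ketone group (-C(=O)CH3), but the carbonyl carbon has H0 (two carbon neighbours), not H1. No other fragment satisfies the full query, so there is no match.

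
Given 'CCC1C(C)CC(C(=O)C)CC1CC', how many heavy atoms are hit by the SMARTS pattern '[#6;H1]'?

The query [#6;H1] means: any carbon bearing exactly one hydrogen.
Check the 14 heavy atoms by environment: 4× C (H2) → no; 4× C (H1) → match; 1× C (H0) → no; 1× O (H0) → no; 4× C (H3) → no.
That gives 4 matching atoms.

4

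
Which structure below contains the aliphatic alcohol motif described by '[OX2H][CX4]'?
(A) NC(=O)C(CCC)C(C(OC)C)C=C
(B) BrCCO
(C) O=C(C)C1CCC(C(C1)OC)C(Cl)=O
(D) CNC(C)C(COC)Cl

B

[OX2H][CX4] describes a hydroxyl oxygen bound to an sp3 (X4) carbon (an aliphatic alcohol).
(A) has a methoxy ether (-OCH3) but the oxygen has H0 (ether), not H1.
(B) contains a hydroxyl group (-OH), which satisfies every atom and bond constraint.
(C) has a methoxy ether (-OCH3) but the oxygen has H0 (ether), not H1.
(D) has a methoxy ether (-OCH3) but the oxygen has H0 (ether), not H1.
So the answer is (B).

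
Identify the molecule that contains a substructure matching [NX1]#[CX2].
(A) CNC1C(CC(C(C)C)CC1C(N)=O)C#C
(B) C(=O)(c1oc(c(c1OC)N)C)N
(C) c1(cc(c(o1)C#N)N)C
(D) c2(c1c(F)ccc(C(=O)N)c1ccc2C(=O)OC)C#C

[NX1]#[CX2] describes a nitrogen triple-bonded to a two-connected carbon (a nitrile).
(A) has a primary amide (-C(=O)NH2) but the nitrogen is NX3, not NX1.
(B) has a primary amino group (-NH2) but the nitrogen is NX3 (three connections), not NX1 triple-bonded.
(C) contains a nitrile (-C#N), which satisfies every atom and bond constraint.
(D) has a primary amide (-C(=O)NH2) but the nitrogen is NX3, not NX1.
So the answer is (C).

C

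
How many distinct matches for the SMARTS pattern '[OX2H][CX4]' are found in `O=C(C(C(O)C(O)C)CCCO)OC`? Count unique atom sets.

3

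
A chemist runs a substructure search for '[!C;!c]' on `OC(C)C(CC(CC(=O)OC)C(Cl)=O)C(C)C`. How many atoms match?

5

The query [!C;!c] means: neither aliphatic nor aromatic carbon — same as [!#6].
Check the 17 heavy atoms by environment: 12× C → no; 4× O → match; 1× Cl → match.
Summing the matching environments: 4 + 1 = 5 matching atoms.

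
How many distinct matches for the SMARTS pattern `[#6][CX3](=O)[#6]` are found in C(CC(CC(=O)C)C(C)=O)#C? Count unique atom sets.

2

[#6][CX3](=O)[#6] is the SMARTS for a ketone: a carbonyl carbon (no H) flanked by two carbons.
The molecule carries 2 separate instances of an acetyl/ketone group (-C(=O)CH3) meeting every constraint; each maps to a distinct set of atoms, giving 2 matches.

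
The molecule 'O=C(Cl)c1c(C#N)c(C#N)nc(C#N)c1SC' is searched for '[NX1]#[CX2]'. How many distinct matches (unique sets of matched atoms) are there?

[NX1]#[CX2] is the SMARTS for a nitrile: a nitrogen triple-bonded to a two-connected carbon.
The molecule carries 3 separate instances of a nitrile (-C#N) meeting every constraint; each maps to a distinct set of atoms, giving 3 matches.

3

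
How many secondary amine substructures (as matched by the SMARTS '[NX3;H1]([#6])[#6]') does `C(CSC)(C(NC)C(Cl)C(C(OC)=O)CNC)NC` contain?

3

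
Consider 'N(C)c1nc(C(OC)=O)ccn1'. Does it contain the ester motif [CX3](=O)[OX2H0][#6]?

Yes

The pattern [CX3](=O)[OX2H0][#6] describes a carbonyl carbon bonded to an oxygen that is itself bonded to carbon (no H on that O) — an ester.
The molecule carries a methyl-ester group (-C(=O)OCH3), whose atoms satisfy every constraint of the query, so the pattern matches.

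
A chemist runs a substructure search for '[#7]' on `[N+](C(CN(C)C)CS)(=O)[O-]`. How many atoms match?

The query [#7] means: #7 matches any nitrogen atom regardless of aromaticity.
Check the 10 heavy atoms by environment: 5× C → no; 1× S → no; 1× N → match; 1× N (charge +1) → match; 1× O (charge -1) → no; 1× O → no.
Summing the matching environments: 1 + 1 = 2 matching atoms.

2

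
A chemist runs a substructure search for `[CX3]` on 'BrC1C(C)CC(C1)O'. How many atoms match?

0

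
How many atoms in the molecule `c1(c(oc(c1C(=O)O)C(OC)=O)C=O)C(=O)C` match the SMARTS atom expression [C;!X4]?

4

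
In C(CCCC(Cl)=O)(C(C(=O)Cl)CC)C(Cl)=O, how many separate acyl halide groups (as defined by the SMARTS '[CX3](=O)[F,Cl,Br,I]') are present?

3

[CX3](=O)[F,Cl,Br,I] is the SMARTS for an acyl halide: a carbonyl carbon bonded to a halogen.
The molecule carries 3 separate instances of an acyl chloride (-C(=O)Cl) meeting every constraint; each maps to a distinct set of atoms, giving 3 matches.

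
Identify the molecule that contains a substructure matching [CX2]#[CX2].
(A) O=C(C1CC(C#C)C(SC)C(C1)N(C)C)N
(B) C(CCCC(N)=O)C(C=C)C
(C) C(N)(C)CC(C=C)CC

[CX2]#[CX2] describes a carbon-carbon triple bond (an alkyne).
(A) contains an ethynyl group (-C#CH), which satisfies every atom and bond constraint.
(B) has a vinyl group (-CH=CH2) but the C=C is a double bond; both carbons are CX3, not CX2.
(C) has a vinyl group (-CH=CH2) but the C=C is a double bond; both carbons are CX3, not CX2.
So the answer is (A).

A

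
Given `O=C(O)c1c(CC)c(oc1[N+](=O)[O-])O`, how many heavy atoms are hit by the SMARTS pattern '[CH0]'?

1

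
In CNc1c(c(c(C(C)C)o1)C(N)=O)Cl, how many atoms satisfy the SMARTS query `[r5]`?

The query [r5] means: r5 matches atoms in a five-membered ring.
Check the 14 heavy atoms by environment: 1× o (aromatic, in 5-ring) → match; 4× c (aromatic, in 5-ring) → match; 5× C (acyclic) → no; 1× Cl (acyclic) → no; 1× O (acyclic) → no; 2× N (acyclic) → no.
Summing the matching environments: 1 + 4 = 5 matching atoms.

5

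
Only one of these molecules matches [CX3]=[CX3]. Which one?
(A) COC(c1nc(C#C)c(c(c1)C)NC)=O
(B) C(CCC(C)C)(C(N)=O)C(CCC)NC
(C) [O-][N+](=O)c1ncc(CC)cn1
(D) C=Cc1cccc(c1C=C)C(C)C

D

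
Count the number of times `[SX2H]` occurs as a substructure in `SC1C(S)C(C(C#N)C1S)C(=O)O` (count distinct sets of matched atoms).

3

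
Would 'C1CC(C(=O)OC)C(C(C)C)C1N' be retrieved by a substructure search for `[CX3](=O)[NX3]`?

No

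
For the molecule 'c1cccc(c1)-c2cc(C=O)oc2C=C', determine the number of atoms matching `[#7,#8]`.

The query [#7,#8] means: nitrogen or oxygen (comma = OR).
Check the 15 heavy atoms by environment: 1× o (aromatic) → match; 10× c (aromatic) → no; 3× C → no; 1× O → match.
Summing the matching environments: 1 + 1 = 2 matching atoms.

2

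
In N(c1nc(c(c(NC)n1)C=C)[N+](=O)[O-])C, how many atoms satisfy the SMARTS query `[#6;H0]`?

4

Check the 15 heavy atoms by environment: 2× n (aromatic, H0) → no; 4× c (aromatic, H0) → match; 2× N (H1) → no; 2× C (H3) → no; 1× C (H1) → no; 1× C (H2) → no; 1× N (charge +1, H0) → no; 1× O (charge -1, H0) → no; 1× O (H0) → no.
That gives 4 matching atoms.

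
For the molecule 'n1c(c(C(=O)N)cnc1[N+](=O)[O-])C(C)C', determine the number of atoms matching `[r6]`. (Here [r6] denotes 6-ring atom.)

Check the 15 heavy atoms by environment: 2× n (aromatic, in 6-ring) → match; 4× c (aromatic, in 6-ring) → match; 1× N (charge +1, acyclic) → no; 1× O (charge -1, acyclic) → no; 2× O (acyclic) → no; 4× C (acyclic) → no; 1× N (acyclic) → no.
Summing the matching environments: 2 + 4 = 6 matching atoms.

6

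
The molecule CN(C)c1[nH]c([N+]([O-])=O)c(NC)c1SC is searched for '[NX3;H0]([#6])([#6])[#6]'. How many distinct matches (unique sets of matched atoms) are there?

1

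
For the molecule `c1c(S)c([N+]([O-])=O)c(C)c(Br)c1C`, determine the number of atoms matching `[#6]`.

The query [#6] means: #6 matches any atom with atomic number 6 (carbon, aromatic or aliphatic).
Check the 13 heavy atoms by environment: 6× c (aromatic) → match; 2× C → match; 1× N (charge +1) → no; 1× O (charge -1) → no; 1× O → no; 1× S → no; 1× Br → no.
Summing the matching environments: 6 + 2 = 8 matching atoms.

8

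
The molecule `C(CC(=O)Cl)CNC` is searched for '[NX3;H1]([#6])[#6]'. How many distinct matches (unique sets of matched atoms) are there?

[NX3;H1]([#6])[#6] is the SMARTS for a secondary amine: a trivalent nitrogen with one H, bonded to two carbons.
Exactly one fragment in the molecule meets all constraints, giving 1 match.

1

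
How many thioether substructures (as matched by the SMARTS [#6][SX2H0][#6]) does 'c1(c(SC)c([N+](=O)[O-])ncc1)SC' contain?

2

[#6][SX2H0][#6] is the SMARTS for a thioether: an aliphatic sulfur bridging two carbons with no H on the sulfur.
The molecule carries 2 separate instances of a methylthio ether (-SCH3) meeting every constraint; each maps to a distinct set of atoms, giving 2 matches.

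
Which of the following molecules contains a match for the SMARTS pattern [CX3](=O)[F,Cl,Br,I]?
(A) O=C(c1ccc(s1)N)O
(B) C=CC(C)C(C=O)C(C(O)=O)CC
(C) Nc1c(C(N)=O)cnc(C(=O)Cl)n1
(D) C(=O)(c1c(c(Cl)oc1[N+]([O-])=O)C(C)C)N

C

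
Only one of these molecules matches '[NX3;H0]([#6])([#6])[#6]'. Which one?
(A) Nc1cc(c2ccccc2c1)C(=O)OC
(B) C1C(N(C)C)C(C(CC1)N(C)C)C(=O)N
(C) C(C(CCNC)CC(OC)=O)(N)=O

B

[NX3;H0]([#6])([#6])[#6] describes a trivalent nitrogen with no H, bonded to three carbons (a tertiary amine).
(A) has a primary amino group (-NH2) but the nitrogen has H2, not H0 with three carbons.
(B) contains a dimethylamino group (-N(CH3)2), which satisfies every atom and bond constraint.
(C) has an N-methylamino group (-NHCH3) but the nitrogen still has one H (H1), not H0.
So the answer is (B).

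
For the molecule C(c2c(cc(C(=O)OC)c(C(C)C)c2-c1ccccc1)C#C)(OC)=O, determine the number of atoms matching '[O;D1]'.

2

The query [O;D1] means: aliphatic oxygen bonded to exactly one heavy atom.
Check the 25 heavy atoms by environment: 6× c (aromatic, D3) → no; 6× c (aromatic, D2) → no; 3× C (D3) → no; 2× O (D1) → match; 2× O (D2) → no; 5× C (D1) → no; 1× C (D2) → no.
That gives 2 matching atoms.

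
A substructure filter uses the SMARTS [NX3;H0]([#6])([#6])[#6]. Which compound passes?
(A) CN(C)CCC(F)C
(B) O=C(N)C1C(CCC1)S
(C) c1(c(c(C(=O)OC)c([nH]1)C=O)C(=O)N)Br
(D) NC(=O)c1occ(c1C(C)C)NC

[NX3;H0]([#6])([#6])[#6] describes a trivalent nitrogen with no H, bonded to three carbons (a tertiary amine).
(A) contains a dimethylamino group (-N(CH3)2), which satisfies every atom and bond constraint.
(B) has a primary amide (-C(=O)NH2) but the amide nitrogen has H2 and only one carbon neighbour.
(C) has a primary amide (-C(=O)NH2) but the amide nitrogen has H2 and only one carbon neighbour.
(D) has an N-methylamino group (-NHCH3) but the nitrogen still has one H (H1), not H0.
So the answer is (A).

A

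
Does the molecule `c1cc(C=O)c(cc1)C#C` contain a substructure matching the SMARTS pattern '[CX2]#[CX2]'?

Yes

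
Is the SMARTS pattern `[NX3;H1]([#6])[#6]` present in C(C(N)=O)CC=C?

The pattern [NX3;H1]([#6])[#6] describes a trivalent nitrogen with one H, bonded to two carbons — a secondary amine.
The closest candidate here is a primary amide (-C(=O)NH2), but the -C(=O)NH2 nitrogen has H2, not H1. No other fragment satisfies the full query, so there is no match.

No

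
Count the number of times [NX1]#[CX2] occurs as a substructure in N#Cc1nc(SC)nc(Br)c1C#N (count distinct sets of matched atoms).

2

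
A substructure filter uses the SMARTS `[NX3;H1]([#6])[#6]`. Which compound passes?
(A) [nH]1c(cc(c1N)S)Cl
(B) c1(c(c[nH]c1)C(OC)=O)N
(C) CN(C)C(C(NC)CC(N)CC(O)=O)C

C

[NX3;H1]([#6])[#6] describes a trivalent nitrogen with one H, bonded to two carbons (a secondary amine).
(A) has a primary amino group (-NH2) but the nitrogen has H2 and only one carbon neighbour.
(B) has a primary amino group (-NH2) but the nitrogen has H2 and only one carbon neighbour.
(C) contains an N-methylamino group (-NHCH3), which satisfies every atom and bond constraint.
So the answer is (C).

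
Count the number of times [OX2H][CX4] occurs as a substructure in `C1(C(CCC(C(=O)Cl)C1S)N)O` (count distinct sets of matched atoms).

1

[OX2H][CX4] is the SMARTS for an aliphatic alcohol: a hydroxyl oxygen bound to an sp3 (X4) carbon.
Exactly one fragment in the molecule meets all constraints, giving 1 match.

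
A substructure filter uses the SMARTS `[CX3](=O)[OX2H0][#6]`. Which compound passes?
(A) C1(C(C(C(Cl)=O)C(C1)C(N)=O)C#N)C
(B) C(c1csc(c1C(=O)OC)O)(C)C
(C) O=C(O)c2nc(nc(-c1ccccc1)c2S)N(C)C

[CX3](=O)[OX2H0][#6] describes a carbonyl carbon bonded to an oxygen that is itself bonded to carbon (no H on that O) (an ester).
(A) has a primary amide (-C(=O)NH2) but the carbonyl is bonded to N, not to an O-C linkage.
(B) contains a methyl-ester group (-C(=O)OCH3), which satisfies every atom and bond constraint.
(C) has a carboxylic acid group (-C(=O)OH) but the singly-bonded O carries H (OX2H1, not H0).
So the answer is (B).

B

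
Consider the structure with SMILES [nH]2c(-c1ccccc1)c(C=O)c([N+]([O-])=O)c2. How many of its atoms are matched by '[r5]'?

The query [r5] means: r5 matches atoms in a five-membered ring.
Check the 16 heavy atoms by environment: 1× n (aromatic, in 5-ring) → match; 4× c (aromatic, in 5-ring) → match; 6× c (aromatic, in 6-ring) → no; 1× N (charge +1, acyclic) → no; 1× O (charge -1, acyclic) → no; 2× O (acyclic) → no; 1× C (acyclic) → no.
Summing the matching environments: 1 + 4 = 5 matching atoms.

5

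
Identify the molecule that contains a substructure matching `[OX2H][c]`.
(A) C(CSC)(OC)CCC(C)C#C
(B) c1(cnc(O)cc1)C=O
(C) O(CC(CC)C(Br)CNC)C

B

[OX2H][c] describes a hydroxyl oxygen attached to an aromatic carbon (a phenol).
(A) has a methoxy ether (-OCH3) but the oxygen has H0, not H1.
(B) contains a hydroxyl group (-OH), which satisfies every atom and bond constraint.
(C) has a methoxy ether (-OCH3) but the oxygen has H0, not H1.
So the answer is (B).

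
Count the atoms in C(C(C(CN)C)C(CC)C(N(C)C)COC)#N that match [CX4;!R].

12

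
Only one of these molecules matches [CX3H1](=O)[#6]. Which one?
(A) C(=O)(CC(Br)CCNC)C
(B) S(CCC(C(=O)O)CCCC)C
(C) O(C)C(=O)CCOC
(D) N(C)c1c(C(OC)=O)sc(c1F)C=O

D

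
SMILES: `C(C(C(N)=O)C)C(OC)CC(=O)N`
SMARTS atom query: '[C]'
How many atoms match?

The query [C] means: uppercase C matches aliphatic (non-aromatic) carbon only.
Check the 13 heavy atoms by environment: 8× C → match; 3× O → no; 2× N → no.
That gives 8 matching atoms.

8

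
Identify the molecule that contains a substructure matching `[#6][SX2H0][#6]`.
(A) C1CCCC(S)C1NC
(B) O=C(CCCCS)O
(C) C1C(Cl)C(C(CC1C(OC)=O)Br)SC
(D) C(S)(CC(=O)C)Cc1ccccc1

C

[#6][SX2H0][#6] describes an aliphatic sulfur bridging two carbons with no H on the sulfur (a thioether).
(A) has a thiol (-SH) but the sulfur has H1, not H0 bridging two carbons.
(B) has a thiol (-SH) but the sulfur has H1, not H0 bridging two carbons.
(C) contains a methylthio ether (-SCH3), which satisfies every atom and bond constraint.
(D) has a thiol (-SH) but the sulfur has H1, not H0 bridging two carbons.
So the answer is (C).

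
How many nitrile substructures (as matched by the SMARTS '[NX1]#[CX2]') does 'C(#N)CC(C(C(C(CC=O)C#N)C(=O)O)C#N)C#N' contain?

4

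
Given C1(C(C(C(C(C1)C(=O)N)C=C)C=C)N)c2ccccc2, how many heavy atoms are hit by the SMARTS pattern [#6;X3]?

The query [#6;X3] means: any carbon (aromatic or not) with three total connections.
Check the 20 heavy atoms by environment: 6× C (X4) → no; 5× C (X3) → match; 1× O (X1) → no; 2× N (X3) → no; 6× c (aromatic, X3) → match.
Summing the matching environments: 5 + 6 = 11 matching atoms.

11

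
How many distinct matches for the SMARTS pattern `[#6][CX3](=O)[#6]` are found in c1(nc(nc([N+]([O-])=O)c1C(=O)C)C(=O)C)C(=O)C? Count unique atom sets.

3

[#6][CX3](=O)[#6] is the SMARTS for a ketone: a carbonyl carbon (no H) flanked by two carbons.
The molecule carries 3 separate instances of an acetyl/ketone group (-C(=O)CH3) meeting every constraint; each maps to a distinct set of atoms, giving 3 matches.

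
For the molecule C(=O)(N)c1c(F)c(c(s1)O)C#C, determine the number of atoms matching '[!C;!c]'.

5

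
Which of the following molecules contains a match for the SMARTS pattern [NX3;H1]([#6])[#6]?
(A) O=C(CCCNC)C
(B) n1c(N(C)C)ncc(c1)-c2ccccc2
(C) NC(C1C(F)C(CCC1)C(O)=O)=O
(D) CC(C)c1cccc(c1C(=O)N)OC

A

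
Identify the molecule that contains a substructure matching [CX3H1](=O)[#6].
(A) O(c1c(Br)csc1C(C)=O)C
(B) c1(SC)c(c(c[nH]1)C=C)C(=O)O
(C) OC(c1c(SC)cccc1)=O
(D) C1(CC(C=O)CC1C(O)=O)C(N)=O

D

[CX3H1](=O)[#6] describes an sp2 carbon with one H, double-bonded to O and single-bonded to carbon (an aldehyde).
(A) has an acetyl/ketone group (-C(=O)CH3) but the carbonyl carbon has H0 (two carbon neighbours), not H1.
(B) has a carboxylic acid group (-C(=O)OH) but the carbonyl carbon has H0 and is bonded to O, not H1.
(C) has a carboxylic acid group (-C(=O)OH) but the carbonyl carbon has H0 and is bonded to O, not H1.
(D) contains an aldehyde (-CHO), which satisfies every atom and bond constraint.
So the answer is (D).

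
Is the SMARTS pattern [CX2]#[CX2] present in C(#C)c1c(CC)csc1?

Yes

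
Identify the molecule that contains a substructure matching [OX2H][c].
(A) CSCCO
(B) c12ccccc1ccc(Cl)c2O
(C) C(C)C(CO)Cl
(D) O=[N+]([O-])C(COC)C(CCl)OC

B

[OX2H][c] describes a hydroxyl oxygen attached to an aromatic carbon (a phenol).
(A) has a hydroxyl group (-OH) but the -OH is on an aliphatic carbon, not an aromatic c.
(B) contains a hydroxyl group (-OH), which satisfies every atom and bond constraint.
(C) has a hydroxyl group (-OH) but the -OH is on an aliphatic carbon, not an aromatic c.
(D) has a methoxy ether (-OCH3) but the oxygen has H0, not H1.
So the answer is (B).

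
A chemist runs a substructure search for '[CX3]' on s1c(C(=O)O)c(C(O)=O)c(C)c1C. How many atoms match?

Check the 13 heavy atoms by environment: 1× s (aromatic, X2) → no; 4× c (aromatic, X3) → no; 2× C (X4) → no; 2× C (X3) → match; 2× O (X1) → no; 2× O (X2) → no.
That gives 2 matching atoms.

2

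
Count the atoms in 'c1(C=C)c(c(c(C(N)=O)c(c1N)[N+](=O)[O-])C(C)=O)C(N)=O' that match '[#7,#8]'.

9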